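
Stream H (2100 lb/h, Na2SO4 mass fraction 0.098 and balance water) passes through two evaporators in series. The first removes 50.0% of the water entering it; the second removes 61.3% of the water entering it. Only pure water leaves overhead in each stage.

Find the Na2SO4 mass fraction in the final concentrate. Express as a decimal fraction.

0.360

water in feed = 2100×0.902 = 1894.2 lb/h.
After stage 1: water left = (1−0.500)×1894.2 = 947.1; stream total = 1152.9 lb/h.
After stage 2: water left = (1−0.613)×947.1 = 366.53; final concentrate = 572.33 lb/h.
Na2SO4 fraction = 205.8/572.33 = 0.360.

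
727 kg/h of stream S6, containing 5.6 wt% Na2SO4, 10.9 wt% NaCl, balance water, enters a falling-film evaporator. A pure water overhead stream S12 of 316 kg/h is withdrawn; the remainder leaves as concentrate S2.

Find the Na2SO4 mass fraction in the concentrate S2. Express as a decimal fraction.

0.099

Na2SO4 is not removed: 727×0.056 = 40.712 kg/h of Na2SO4 enters S2.
Concentrate = 727 − 316 = 411 kg/h.
Mass fraction = 40.712/411 = 0.099.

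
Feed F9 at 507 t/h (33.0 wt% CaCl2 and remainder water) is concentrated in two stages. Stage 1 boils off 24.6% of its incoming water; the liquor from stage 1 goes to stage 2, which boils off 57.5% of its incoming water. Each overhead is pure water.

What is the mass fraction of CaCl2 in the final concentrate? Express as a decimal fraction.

0.606

water in feed = 507×0.670 = 339.69 t/h.
After stage 1: water left = (1−0.246)×339.69 = 256.13; stream total = 423.44 t/h.
After stage 2: water left = (1−0.575)×256.13 = 108.85; final concentrate = 276.16 t/h.
CaCl2 fraction = 167.31/276.16 = 0.606.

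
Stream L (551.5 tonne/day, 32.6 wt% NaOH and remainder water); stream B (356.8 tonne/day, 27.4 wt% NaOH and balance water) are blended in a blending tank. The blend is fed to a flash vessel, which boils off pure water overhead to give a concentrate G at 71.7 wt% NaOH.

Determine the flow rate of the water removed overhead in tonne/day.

521.2 tonne/day

NaOH entering = 551.5×0.326 + 356.8×0.274 = 277.55 tonne/day.
All NaOH reports to G, so G = 277.55/0.717 = 387.1 tonne/day.
Total feed = 908.3 tonne/day; overhead = 908.3 − 387.1 = 521.2 tonne/day.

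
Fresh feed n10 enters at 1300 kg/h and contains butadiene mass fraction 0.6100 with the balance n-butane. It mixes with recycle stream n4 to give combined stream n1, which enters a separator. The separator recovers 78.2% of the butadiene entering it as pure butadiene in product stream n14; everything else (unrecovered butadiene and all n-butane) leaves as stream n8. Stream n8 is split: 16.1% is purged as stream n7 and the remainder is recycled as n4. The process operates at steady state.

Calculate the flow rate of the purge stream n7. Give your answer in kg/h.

541.1 kg/h

n-butane enters only via n10 and leaves only via the purge: 1300×0.390 = 0.161×(n-butane in n8), and the separator passes all n-butane, so n-butane in n1 = n-butane in n8 = 3149.1 kg/h.
butadiene in n1: m_A = 1300×0.610 + (1−0.161)·(1−0.782)·m_A, so m_A = 793/0.8171 = 970.51 kg/h.
n8 = (1−0.782)×970.51 + 3149.1 = 3360.6 kg/h.
Purge n7 = 0.161×3360.6 = 541.06 kg/h.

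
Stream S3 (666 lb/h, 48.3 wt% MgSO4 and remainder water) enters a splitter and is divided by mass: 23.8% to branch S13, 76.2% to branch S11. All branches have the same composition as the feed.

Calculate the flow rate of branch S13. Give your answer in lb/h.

Branch S13 flow = 0.238×666 = 158.51 lb/h.

158.5 lb/h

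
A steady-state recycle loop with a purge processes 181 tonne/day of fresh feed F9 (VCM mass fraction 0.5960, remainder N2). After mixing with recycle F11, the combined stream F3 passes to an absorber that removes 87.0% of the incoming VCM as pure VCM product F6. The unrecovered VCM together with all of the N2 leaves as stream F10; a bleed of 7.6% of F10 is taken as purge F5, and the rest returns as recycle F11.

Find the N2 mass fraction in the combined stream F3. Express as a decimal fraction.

N2 enters only via F9 and leaves only via the purge: 181×0.404 = 0.076×(N2 in F10), and the absorber passes all N2, so N2 in F3 = N2 in F10 = 962.16 tonne/day.
VCM in F3: m_A = 181×0.596 + (1−0.076)·(1−0.870)·m_A, so m_A = 107.88/0.8799 = 122.6 tonne/day.
F3 = 122.6 + 962.16 = 1084.8 tonne/day.
N2 fraction in F3 = 962.16/1084.8 = 0.8870.

0.8870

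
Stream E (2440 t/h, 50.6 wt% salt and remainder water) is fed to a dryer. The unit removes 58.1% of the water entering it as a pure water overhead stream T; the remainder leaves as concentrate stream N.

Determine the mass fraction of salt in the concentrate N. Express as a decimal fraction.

salt is not removed: 2440×0.506 = 1234.6 t/h of salt enters N.
water entering = 2440×0.494 = 1205.4 t/h; overhead removed = 0.581×1205.4 = 700.31 t/h.
Concentrate = 2440 − 700.31 = 1739.7 t/h.
Mass fraction = 1234.6/1739.7 = 0.7097.

0.7097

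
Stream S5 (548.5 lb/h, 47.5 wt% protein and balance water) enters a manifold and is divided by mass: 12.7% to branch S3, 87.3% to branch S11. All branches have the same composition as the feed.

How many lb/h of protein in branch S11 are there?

Branch S11 total = 0.873×548.5 = 478.84 lb/h.
protein in S11 = 0.475×478.84 = 227.45 lb/h.

227.4 lb/h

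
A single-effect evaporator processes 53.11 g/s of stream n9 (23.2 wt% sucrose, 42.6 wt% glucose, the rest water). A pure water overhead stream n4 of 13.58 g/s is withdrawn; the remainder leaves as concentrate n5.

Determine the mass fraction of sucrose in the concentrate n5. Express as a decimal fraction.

0.312

sucrose is not removed: 53.11×0.232 = 12.322 g/s of sucrose enters n5.
Concentrate = 53.11 − 13.58 = 39.53 g/s.
Mass fraction = 12.322/39.53 = 0.312.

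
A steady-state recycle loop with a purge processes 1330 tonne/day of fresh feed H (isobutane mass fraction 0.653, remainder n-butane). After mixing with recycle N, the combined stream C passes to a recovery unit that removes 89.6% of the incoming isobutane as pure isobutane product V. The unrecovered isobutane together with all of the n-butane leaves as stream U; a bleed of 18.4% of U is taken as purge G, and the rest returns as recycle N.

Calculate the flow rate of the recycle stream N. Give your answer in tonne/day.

2127 tonne/day

n-butane enters only via H and leaves only via the purge: 1330×0.347 = 0.184×(n-butane in U), and the recovery unit passes all n-butane, so n-butane in C = n-butane in U = 2508.2 tonne/day.
isobutane in C: m_A = 1330×0.653 + (1−0.184)·(1−0.896)·m_A, so m_A = 868.49/0.9151 = 949.03 tonne/day.
U = (1−0.896)×949.03 + 2508.2 = 2606.9 tonne/day.
Recycle N = (1−0.184)×2606.9 = 2127.2 tonne/day.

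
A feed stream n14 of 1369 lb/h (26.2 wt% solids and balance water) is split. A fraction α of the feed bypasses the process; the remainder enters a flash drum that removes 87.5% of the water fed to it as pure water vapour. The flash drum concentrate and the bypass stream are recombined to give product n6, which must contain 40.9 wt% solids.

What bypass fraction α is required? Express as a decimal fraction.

All 1369×0.262 = 358.68 lb/h of solids reaches n6, so n6 = 358.68/0.409 = 876.96 lb/h and vapour = 492.04 lb/h.
The evaporator receives (1−α)·1369 of feed at 0.738 water and removes 0.875 of that water:
0.875×0.738×(1−α)×1369 = 492.04
(1−α) = 492.04/884.03 = 0.5566;  α = 0.4434.

0.443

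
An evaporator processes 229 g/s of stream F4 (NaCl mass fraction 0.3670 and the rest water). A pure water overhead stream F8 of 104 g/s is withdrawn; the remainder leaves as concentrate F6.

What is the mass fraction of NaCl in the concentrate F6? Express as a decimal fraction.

NaCl is not removed: 229×0.367 = 84.043 g/s of NaCl enters F6.
Concentrate = 229 − 104 = 125 g/s.
Mass fraction = 84.043/125 = 0.6723.

0.6723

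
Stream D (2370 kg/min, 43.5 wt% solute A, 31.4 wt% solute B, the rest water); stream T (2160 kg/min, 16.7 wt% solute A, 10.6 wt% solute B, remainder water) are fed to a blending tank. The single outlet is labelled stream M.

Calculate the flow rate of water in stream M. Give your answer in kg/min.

water out = water in = 2370×0.251 + 2160×0.727 = 2165.2 kg/min.

2165 kg/min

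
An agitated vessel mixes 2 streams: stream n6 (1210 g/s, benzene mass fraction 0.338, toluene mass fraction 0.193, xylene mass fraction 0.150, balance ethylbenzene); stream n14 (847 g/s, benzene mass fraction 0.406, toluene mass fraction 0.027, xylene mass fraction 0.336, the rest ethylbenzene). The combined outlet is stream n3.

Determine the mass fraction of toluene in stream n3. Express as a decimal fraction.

0.125

Total flow out = 1210 + 847 = 2057 g/s.
toluene in = 1210×0.193 + 847×0.027 = 256.4 g/s.
toluene mass fraction in n3 = 256.4/2057 = 0.125.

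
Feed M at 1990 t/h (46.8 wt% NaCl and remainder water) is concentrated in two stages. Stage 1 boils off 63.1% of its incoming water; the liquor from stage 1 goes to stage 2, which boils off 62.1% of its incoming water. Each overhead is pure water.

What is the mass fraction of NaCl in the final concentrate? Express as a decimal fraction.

water in feed = 1990×0.532 = 1058.7 t/h.
After stage 1: water left = (1−0.631)×1058.7 = 390.65; stream total = 1322 t/h.
After stage 2: water left = (1−0.621)×390.65 = 148.06; final concentrate = 1079.4 t/h.
NaCl fraction = 931.32/1079.4 = 0.8628.

0.8628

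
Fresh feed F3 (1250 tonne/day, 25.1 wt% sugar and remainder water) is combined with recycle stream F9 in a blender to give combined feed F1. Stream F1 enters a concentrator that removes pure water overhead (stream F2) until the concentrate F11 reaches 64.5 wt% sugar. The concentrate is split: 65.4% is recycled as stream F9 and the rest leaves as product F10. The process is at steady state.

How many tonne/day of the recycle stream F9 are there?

919.4 tonne/day

Overall sugar balance (none leaves overhead): sugar in fresh feed = sugar in product, i.e. 1250×0.251 = (1−0.654)·F11·0.645.
F11 = 313.75/(0.645×0.346) = 1405.9 tonne/day.
Recycle F9 = 0.654×1405.9 = 919.44 tonne/day.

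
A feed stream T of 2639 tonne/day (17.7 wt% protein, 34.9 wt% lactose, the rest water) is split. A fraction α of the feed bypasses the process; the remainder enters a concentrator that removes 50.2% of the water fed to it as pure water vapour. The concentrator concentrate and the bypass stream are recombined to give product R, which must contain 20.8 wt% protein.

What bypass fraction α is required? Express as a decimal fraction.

All 2639×0.177 = 467.1 tonne/day of protein reaches R, so R = 467.1/0.208 = 2245.7 tonne/day and vapour = 393.31 tonne/day.
The evaporator receives (1−α)·2639 of feed at 0.474 water and removes 0.502 of that water:
0.502×0.474×(1−α)×2639 = 393.31
(1−α) = 393.31/627.94 = 0.6263;  α = 0.3737.

0.374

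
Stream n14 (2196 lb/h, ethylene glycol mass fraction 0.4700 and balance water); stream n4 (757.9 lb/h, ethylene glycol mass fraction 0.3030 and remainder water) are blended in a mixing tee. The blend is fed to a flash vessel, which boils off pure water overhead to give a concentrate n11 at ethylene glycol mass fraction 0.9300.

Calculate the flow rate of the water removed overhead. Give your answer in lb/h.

1597 lb/h

ethylene glycol entering = 2196×0.470 + 757.9×0.303 = 1261.8 lb/h.
All ethylene glycol reports to n11, so n11 = 1261.8/0.930 = 1356.7 lb/h.
Total feed = 2953.9 lb/h; overhead = 2953.9 − 1356.7 = 1597.2 lb/h.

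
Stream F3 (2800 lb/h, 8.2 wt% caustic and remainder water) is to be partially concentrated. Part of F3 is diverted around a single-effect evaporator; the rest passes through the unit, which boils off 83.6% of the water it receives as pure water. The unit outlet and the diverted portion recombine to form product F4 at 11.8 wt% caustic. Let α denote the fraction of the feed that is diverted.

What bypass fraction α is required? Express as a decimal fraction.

All 2800×0.082 = 229.6 lb/h of caustic reaches F4, so F4 = 229.6/0.118 = 1945.8 lb/h and vapour = 854.24 lb/h.
The evaporator receives (1−α)·2800 of feed at 0.918 water and removes 0.836 of that water:
0.836×0.918×(1−α)×2800 = 854.24
(1−α) = 854.24/2148.9 = 0.3975;  α = 0.6025.

0.602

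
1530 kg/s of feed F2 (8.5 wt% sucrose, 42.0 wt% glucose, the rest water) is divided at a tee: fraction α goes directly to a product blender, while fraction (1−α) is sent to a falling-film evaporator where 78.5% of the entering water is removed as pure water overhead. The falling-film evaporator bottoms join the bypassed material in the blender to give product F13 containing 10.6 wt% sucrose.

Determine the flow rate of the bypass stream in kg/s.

749.9 kg/s

All 1530×0.085 = 130.05 kg/s of sucrose reaches F13, so F13 = 130.05/0.106 = 1226.9 kg/s and vapour = 303.11 kg/s.
The evaporator receives (1−α)·1530 of feed at 0.495 water and removes 0.785 of that water:
0.785×0.495×(1−α)×1530 = 303.11
(1−α) = 303.11/594.52 = 0.5098;  α = 0.4902.
Bypass flow = 0.4902×1530 = 749.94 kg/s.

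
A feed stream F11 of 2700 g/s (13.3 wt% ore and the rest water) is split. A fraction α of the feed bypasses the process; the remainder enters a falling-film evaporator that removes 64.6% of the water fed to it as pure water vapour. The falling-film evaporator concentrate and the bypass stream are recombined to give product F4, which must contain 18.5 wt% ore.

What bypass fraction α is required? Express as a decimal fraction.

0.498

All 2700×0.133 = 359.1 g/s of ore reaches F4, so F4 = 359.1/0.185 = 1941.1 g/s and vapour = 758.92 g/s.
The evaporator receives (1−α)·2700 of feed at 0.867 water and removes 0.646 of that water:
0.646×0.867×(1−α)×2700 = 758.92
(1−α) = 758.92/1512.2 = 0.5019;  α = 0.4981.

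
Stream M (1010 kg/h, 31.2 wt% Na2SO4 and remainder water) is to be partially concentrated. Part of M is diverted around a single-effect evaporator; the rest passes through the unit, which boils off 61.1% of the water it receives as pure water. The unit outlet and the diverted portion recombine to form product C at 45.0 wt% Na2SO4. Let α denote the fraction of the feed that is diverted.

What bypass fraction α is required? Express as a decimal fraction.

All 1010×0.312 = 315.12 kg/h of Na2SO4 reaches C, so C = 315.12/0.450 = 700.27 kg/h and vapour = 309.73 kg/h.
The evaporator receives (1−α)·1010 of feed at 0.688 water and removes 0.611 of that water:
0.611×0.688×(1−α)×1010 = 309.73
(1−α) = 309.73/424.57 = 0.7295;  α = 0.2705.

0.270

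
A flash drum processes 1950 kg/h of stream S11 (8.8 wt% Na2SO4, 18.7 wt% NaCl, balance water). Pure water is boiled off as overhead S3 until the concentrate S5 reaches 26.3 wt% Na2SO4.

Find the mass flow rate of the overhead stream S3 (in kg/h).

1298 kg/h

Na2SO4 is conserved: 1950×0.088 = 171.6 kg/h all reports to the concentrate.
Concentrate = 171.6/(target fraction) = 652.47 kg/h.
Overhead = 1950 − 652.47 = 1297.5 kg/h.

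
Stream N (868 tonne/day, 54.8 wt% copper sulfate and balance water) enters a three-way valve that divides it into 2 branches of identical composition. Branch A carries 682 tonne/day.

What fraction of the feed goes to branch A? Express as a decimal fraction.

Fraction to A = 682/868 = 0.7857.

0.786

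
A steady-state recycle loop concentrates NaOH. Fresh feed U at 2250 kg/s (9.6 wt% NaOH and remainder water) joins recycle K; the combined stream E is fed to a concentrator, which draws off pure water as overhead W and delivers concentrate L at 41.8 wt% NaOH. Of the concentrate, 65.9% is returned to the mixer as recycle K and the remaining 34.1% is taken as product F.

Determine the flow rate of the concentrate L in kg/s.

Overall NaOH balance (none leaves overhead): NaOH in fresh feed = NaOH in product, i.e. 2250×0.096 = (1−0.659)·L·0.418.
L = 216/(0.418×0.341) = 1515.4 kg/s.

1515 kg/s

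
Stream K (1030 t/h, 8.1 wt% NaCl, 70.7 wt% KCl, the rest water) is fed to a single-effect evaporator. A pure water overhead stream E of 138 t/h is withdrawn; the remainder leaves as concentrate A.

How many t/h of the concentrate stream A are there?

892 t/h

Concentrate = 1030 − 138 = 892 t/h.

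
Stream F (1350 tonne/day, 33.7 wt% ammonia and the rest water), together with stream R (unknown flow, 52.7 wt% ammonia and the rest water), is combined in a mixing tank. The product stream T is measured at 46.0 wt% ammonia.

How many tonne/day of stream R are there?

2478 tonne/day

Let R be the unknown flow. Total out = 1350 + R.
ammonia balance: 454.95 + 0.527·R = 0.460·(1350 + R)
(0.527 − 0.460)·R = 0.460×1350 − 454.95 = 166.05
R = 166.05 / 0.067 = 2478.4 tonne/day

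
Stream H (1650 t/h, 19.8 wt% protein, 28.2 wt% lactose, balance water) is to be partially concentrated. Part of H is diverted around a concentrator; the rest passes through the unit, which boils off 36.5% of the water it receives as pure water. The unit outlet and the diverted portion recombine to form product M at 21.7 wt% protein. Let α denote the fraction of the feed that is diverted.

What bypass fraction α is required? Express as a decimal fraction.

0.539

All 1650×0.198 = 326.7 t/h of protein reaches M, so M = 326.7/0.217 = 1505.5 t/h and vapour = 144.47 t/h.
The evaporator receives (1−α)·1650 of feed at 0.520 water and removes 0.365 of that water:
0.365×0.520×(1−α)×1650 = 144.47
(1−α) = 144.47/313.17 = 0.4613;  α = 0.5387.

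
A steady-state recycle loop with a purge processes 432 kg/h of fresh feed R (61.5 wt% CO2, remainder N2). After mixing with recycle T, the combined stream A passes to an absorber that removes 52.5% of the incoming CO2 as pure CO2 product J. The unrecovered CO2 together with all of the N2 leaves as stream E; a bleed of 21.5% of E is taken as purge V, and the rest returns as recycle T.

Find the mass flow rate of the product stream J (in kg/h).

CO2 in A: m_A = 432×0.615 + (1−0.215)·(1−0.525)·m_A, so m_A = 265.68/0.6271 = 423.65 kg/h.
Product J = 0.525×423.65 = 222.41 kg/h.

222.4 kg/h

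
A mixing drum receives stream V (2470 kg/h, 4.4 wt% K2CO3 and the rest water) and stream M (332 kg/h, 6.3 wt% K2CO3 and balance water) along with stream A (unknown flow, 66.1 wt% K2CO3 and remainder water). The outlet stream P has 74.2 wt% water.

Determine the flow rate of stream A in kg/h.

Let A be the unknown flow. Total out = 2802 + A.
water balance: 2672.4 + 0.339·A = 0.742·(2802 + A)
(0.339 − 0.742)·A = 0.742×2802 − 2672.4 = -593.32
A = -593.32 / -0.403 = 1472.3 kg/h

1472 kg/h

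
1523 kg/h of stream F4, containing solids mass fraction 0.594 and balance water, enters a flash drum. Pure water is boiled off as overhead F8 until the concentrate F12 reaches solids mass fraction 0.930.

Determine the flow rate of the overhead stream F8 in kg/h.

solids is conserved: 1523×0.594 = 904.66 kg/h all reports to the concentrate.
Concentrate = 904.66/(target fraction) = 972.75 kg/h.
Overhead = 1523 − 972.75 = 550.25 kg/h.

550.2 kg/h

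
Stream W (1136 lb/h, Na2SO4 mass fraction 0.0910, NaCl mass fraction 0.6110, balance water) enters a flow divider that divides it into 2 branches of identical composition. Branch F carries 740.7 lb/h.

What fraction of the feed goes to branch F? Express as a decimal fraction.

Fraction to F = 740.7/1136 = 0.6520.

0.652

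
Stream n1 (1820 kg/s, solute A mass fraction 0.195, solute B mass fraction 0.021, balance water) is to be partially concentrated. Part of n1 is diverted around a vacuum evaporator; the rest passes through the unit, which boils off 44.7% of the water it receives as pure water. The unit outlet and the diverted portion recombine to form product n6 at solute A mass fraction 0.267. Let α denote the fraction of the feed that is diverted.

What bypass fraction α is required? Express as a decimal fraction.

0.231

All 1820×0.195 = 354.9 kg/s of solute A reaches n6, so n6 = 354.9/0.267 = 1329.2 kg/s and vapour = 490.79 kg/s.
The evaporator receives (1−α)·1820 of feed at 0.784 water and removes 0.447 of that water:
0.447×0.784×(1−α)×1820 = 490.79
(1−α) = 490.79/637.82 = 0.7695;  α = 0.2305.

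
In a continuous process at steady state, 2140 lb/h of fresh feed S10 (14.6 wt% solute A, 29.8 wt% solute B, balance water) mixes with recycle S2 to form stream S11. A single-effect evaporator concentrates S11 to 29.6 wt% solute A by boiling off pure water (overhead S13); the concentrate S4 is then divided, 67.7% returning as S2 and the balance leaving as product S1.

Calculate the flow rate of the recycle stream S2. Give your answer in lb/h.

2212 lb/h

Overall solute A balance (none leaves overhead): solute A in fresh feed = solute A in product, i.e. 2140×0.146 = (1−0.677)·S4·0.296.
S4 = 312.44/(0.296×0.323) = 3267.9 lb/h.
Recycle S2 = 0.677×3267.9 = 2212.4 lb/h.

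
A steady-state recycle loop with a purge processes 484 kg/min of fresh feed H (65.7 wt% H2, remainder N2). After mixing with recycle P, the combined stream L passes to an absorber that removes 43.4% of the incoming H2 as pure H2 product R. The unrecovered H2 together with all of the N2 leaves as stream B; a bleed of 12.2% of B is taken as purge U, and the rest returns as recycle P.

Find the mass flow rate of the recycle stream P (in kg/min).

1509 kg/min

N2 enters only via H and leaves only via the purge: 484×0.343 = 0.122×(N2 in B), and the absorber passes all N2, so N2 in L = N2 in B = 1360.8 kg/min.
H2 in L: m_A = 484×0.657 + (1−0.122)·(1−0.434)·m_A, so m_A = 317.99/0.5031 = 632.12 kg/min.
B = (1−0.434)×632.12 + 1360.8 = 1718.5 kg/min.
Recycle P = (1−0.122)×1718.5 = 1508.9 kg/min.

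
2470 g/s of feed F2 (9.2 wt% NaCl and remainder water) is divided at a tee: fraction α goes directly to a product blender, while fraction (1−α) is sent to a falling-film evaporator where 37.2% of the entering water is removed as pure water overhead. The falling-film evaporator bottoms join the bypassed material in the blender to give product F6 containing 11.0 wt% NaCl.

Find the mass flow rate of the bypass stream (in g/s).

All 2470×0.092 = 227.24 g/s of NaCl reaches F6, so F6 = 227.24/0.110 = 2065.8 g/s and vapour = 404.18 g/s.
The evaporator receives (1−α)·2470 of feed at 0.908 water and removes 0.372 of that water:
0.372×0.908×(1−α)×2470 = 404.18
(1−α) = 404.18/834.31 = 0.4845;  α = 0.5155.
Bypass flow = 0.5155×2470 = 1273.4 g/s.

1273 g/s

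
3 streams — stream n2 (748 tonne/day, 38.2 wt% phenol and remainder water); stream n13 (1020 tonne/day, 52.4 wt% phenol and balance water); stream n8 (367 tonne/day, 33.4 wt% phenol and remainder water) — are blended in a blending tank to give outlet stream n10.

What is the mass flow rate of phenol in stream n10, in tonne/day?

phenol out = phenol in = 748×0.382 + 1020×0.524 + 367×0.334 = 942.79 tonne/day.

942.8 tonne/day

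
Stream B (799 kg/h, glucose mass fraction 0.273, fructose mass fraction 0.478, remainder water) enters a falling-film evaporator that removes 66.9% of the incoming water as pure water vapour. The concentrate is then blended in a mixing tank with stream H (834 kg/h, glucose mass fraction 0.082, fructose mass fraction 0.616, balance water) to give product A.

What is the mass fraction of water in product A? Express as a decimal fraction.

Vapour removed = 0.669×0.249×799 = 133.1 kg/h; concentrate = 665.9 kg/h.
water reaching the mixer = 65.853 (from concentrate) + 834×0.302 = 317.72 kg/h.
Product flow = 665.9 + 834 = 1499.9 kg/h; water fraction = 0.212.

0.212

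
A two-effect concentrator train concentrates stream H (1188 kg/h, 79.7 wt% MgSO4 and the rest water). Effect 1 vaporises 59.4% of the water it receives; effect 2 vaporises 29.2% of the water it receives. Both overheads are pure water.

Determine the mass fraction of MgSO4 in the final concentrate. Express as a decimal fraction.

0.932

water in feed = 1188×0.203 = 241.16 kg/h.
After stage 1: water left = (1−0.594)×241.16 = 97.913; stream total = 1044.7 kg/h.
After stage 2: water left = (1−0.292)×97.913 = 69.322; final concentrate = 1016.2 kg/h.
MgSO4 fraction = 946.84/1016.2 = 0.932.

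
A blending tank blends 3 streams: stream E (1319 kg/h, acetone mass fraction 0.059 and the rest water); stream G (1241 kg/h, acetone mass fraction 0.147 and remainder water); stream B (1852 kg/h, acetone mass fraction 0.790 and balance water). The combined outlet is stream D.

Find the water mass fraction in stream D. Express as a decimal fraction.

0.609

Total flow out = 1319 + 1241 + 1852 = 4412 kg/h.
water in = 1319×0.941 + 1241×0.853 + 1852×0.210 = 2688.7 kg/h.
water mass fraction in D = 2688.7/4412 = 0.609.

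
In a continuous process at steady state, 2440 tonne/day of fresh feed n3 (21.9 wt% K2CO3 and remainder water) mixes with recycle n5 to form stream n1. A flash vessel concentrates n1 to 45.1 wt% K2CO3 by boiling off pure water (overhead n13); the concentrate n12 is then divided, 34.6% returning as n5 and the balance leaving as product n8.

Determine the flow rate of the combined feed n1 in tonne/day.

3067 tonne/day

Overall K2CO3 balance (none leaves overhead): K2CO3 in fresh feed = K2CO3 in product, i.e. 2440×0.219 = (1−0.346)·n12·0.451.
n12 = 534.36/(0.451×0.654) = 1811.7 tonne/day.
Recycle n5 = 0.346×1811.7 = 626.84 tonne/day.
Combined feed n1 = 2440 + 626.84 = 3066.8 tonne/day.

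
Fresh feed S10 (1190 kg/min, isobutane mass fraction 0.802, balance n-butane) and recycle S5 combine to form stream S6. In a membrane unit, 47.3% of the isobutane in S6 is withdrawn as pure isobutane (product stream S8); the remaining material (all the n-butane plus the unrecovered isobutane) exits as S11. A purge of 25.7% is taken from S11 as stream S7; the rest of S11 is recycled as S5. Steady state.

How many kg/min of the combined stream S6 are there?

2485 kg/min

n-butane enters only via S10 and leaves only via the purge: 1190×0.198 = 0.257×(n-butane in S11), and the membrane unit passes all n-butane, so n-butane in S6 = n-butane in S11 = 916.81 kg/min.
isobutane in S6: m_A = 1190×0.802 + (1−0.257)·(1−0.473)·m_A, so m_A = 954.38/0.6084 = 1568.6 kg/min.
S6 = 1568.6 + 916.81 = 2485.4 kg/min.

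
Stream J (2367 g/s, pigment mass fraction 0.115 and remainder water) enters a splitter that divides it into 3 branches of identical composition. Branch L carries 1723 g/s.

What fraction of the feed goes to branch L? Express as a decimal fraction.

Fraction to L = 1723/2367 = 0.7279.

0.728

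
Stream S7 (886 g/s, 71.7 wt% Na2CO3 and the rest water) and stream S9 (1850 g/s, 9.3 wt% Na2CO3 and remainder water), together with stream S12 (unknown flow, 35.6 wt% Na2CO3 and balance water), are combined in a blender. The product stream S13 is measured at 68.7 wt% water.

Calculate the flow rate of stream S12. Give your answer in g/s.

1141 g/s

Let S12 be the unknown flow. Total out = 2736 + S12.
water balance: 1928.7 + 0.644·S12 = 0.687·(2736 + S12)
(0.644 − 0.687)·S12 = 0.687×2736 − 1928.7 = -49.056
S12 = -49.056 / -0.043 = 1140.8 g/s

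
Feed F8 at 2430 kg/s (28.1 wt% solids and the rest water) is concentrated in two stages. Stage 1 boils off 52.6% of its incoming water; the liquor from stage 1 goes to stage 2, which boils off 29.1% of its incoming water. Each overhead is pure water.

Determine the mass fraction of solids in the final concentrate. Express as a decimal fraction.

0.538

water in feed = 2430×0.719 = 1747.2 kg/s.
After stage 1: water left = (1−0.526)×1747.2 = 828.16; stream total = 1511 kg/s.
After stage 2: water left = (1−0.291)×828.16 = 587.16; final concentrate = 1270 kg/s.
solids fraction = 682.83/1270 = 0.538.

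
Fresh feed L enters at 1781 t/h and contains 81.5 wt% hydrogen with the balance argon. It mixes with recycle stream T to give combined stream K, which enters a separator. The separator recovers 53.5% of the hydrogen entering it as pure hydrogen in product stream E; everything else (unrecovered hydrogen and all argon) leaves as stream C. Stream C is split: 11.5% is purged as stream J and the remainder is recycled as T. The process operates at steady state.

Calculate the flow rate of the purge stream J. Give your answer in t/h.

461.4 t/h

argon enters only via L and leaves only via the purge: 1781×0.185 = 0.115×(argon in C), and the separator passes all argon, so argon in K = argon in C = 2865.1 t/h.
hydrogen in K: m_A = 1781×0.815 + (1−0.115)·(1−0.535)·m_A, so m_A = 1451.5/0.5885 = 2466.6 t/h.
C = (1−0.535)×2466.6 + 2865.1 = 4012 t/h.
Purge J = 0.115×4012 = 461.38 t/h.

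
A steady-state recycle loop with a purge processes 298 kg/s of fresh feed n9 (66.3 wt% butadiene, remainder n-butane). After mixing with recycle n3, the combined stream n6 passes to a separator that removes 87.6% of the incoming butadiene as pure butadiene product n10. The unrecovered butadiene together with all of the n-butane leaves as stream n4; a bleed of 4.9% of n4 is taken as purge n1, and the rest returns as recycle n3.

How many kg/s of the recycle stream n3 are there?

1975 kg/s

n-butane enters only via n9 and leaves only via the purge: 298×0.337 = 0.049×(n-butane in n4), and the separator passes all n-butane, so n-butane in n6 = n-butane in n4 = 2049.5 kg/s.
butadiene in n6: m_A = 298×0.663 + (1−0.049)·(1−0.876)·m_A, so m_A = 197.57/0.8821 = 223.99 kg/s.
n4 = (1−0.876)×223.99 + 2049.5 = 2077.3 kg/s.
Recycle n3 = (1−0.049)×2077.3 = 1975.5 kg/s.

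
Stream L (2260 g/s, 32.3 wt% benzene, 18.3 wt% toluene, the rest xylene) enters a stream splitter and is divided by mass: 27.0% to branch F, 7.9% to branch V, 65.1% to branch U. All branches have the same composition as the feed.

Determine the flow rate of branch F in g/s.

Branch F flow = 0.270×2260 = 610.2 g/s.

610.2 g/s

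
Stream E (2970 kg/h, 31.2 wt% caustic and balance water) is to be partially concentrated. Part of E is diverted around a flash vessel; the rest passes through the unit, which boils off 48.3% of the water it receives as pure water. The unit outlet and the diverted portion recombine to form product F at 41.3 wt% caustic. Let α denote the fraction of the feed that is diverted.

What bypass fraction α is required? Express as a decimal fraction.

0.264

All 2970×0.312 = 926.64 kg/h of caustic reaches F, so F = 926.64/0.413 = 2243.7 kg/h and vapour = 726.32 kg/h.
The evaporator receives (1−α)·2970 of feed at 0.688 water and removes 0.483 of that water:
0.483×0.688×(1−α)×2970 = 726.32
(1−α) = 726.32/986.94 = 0.7359;  α = 0.2641.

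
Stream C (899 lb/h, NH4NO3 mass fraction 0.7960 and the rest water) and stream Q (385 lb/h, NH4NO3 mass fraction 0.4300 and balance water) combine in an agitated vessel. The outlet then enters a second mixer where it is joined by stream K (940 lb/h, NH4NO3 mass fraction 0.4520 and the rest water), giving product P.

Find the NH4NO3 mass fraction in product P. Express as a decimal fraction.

0.5872

Overall, product flow = 2224 lb/h.
NH4NO3 in = 899×0.796 + 385×0.430 + 940×0.452 = 1306 lb/h.
NH4NO3 fraction in P = 0.5872.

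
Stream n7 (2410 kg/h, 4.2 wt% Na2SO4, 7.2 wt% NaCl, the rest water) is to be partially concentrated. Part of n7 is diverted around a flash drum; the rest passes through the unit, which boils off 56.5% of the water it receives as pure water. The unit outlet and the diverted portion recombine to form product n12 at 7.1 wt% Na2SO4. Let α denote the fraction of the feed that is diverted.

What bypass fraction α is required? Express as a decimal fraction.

0.184

All 2410×0.042 = 101.22 kg/h of Na2SO4 reaches n12, so n12 = 101.22/0.071 = 1425.6 kg/h and vapour = 984.37 kg/h.
The evaporator receives (1−α)·2410 of feed at 0.886 water and removes 0.565 of that water:
0.565×0.886×(1−α)×2410 = 984.37
(1−α) = 984.37/1206.4 = 0.8159;  α = 0.1841.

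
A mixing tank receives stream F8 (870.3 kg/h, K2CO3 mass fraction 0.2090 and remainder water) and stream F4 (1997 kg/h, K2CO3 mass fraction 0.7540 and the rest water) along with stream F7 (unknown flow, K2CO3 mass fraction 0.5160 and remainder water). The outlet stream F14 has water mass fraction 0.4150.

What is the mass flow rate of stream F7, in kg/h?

148.7 kg/h

Let F7 be the unknown flow. Total out = 2867.3 + F7.
water balance: 1179.7 + 0.484·F7 = 0.415·(2867.3 + F7)
(0.484 − 0.415)·F7 = 0.415×2867.3 − 1179.7 = 10.26
F7 = 10.26 / 0.069 = 148.7 kg/h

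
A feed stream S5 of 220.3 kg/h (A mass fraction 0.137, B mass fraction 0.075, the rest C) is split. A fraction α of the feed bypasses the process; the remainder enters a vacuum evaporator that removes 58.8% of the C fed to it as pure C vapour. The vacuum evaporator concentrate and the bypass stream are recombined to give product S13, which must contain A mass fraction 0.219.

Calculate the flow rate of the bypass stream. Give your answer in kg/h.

42.28 kg/h

All 220.3×0.137 = 30.181 kg/h of A reaches S13, so S13 = 30.181/0.219 = 137.81 kg/h and vapour = 82.487 kg/h.
The evaporator receives (1−α)·220.3 of feed at 0.788 C and removes 0.588 of that C:
0.588×0.788×(1−α)×220.3 = 82.487
(1−α) = 82.487/102.07 = 0.8081;  α = 0.1919.
Bypass flow = 0.1919×220.3 = 42.275 kg/h.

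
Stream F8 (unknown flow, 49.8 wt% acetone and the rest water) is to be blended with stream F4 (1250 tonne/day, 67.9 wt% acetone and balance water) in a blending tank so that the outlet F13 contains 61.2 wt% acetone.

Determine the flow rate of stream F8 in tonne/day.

734.6 tonne/day

Let F8 be the unknown flow. Total out = 1250 + F8.
acetone balance: 848.75 + 0.498·F8 = 0.612·(1250 + F8)
(0.498 − 0.612)·F8 = 0.612×1250 − 848.75 = -83.75
F8 = -83.75 / -0.114 = 734.65 tonne/day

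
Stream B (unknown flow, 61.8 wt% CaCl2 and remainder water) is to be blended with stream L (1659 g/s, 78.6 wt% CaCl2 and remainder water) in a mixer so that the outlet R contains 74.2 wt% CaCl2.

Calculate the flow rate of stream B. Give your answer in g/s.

588.7 g/s

Let B be the unknown flow. Total out = 1659 + B.
CaCl2 balance: 1304 + 0.618·B = 0.742·(1659 + B)
(0.618 − 0.742)·B = 0.742×1659 − 1304 = -72.996
B = -72.996 / -0.124 = 588.68 g/s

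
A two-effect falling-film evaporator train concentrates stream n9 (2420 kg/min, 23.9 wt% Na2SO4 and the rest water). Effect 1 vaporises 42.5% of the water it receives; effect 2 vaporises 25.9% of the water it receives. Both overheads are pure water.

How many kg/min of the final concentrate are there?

1363 kg/min

water in feed = 2420×0.761 = 1841.6 kg/min.
After stage 1: water left = (1−0.425)×1841.6 = 1058.9; stream total = 1637.3 kg/min.
After stage 2: water left = (1−0.259)×1058.9 = 784.67; final concentrate = 1363 kg/min.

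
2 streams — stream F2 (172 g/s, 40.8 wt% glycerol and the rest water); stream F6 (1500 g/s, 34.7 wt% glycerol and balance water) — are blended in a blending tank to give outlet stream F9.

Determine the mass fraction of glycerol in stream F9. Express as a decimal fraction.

0.3533

Total flow out = 172 + 1500 = 1672 g/s.
glycerol in = 172×0.408 + 1500×0.347 = 590.68 g/s.
glycerol mass fraction in F9 = 590.68/1672 = 0.3533.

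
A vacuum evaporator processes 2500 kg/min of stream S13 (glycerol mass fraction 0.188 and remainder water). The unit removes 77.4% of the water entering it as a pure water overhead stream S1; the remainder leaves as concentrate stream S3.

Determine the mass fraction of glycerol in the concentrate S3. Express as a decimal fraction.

glycerol is not removed: 2500×0.188 = 470 kg/min of glycerol enters S3.
water entering = 2500×0.812 = 2030 kg/min; overhead removed = 0.774×2030 = 1571.2 kg/min.
Concentrate = 2500 − 1571.2 = 928.78 kg/min.
Mass fraction = 470/928.78 = 0.506.

0.506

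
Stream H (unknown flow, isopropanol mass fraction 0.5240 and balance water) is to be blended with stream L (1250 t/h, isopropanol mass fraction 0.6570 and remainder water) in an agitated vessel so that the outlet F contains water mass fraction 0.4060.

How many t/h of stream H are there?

Let H be the unknown flow. Total out = 1250 + H.
water balance: 428.75 + 0.476·H = 0.406·(1250 + H)
(0.476 − 0.406)·H = 0.406×1250 − 428.75 = 78.75
H = 78.75 / 0.070 = 1125 t/h

1125 t/h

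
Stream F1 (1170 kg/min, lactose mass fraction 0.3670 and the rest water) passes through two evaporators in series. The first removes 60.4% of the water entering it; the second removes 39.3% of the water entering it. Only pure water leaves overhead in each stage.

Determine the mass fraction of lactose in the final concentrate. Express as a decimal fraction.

water in feed = 1170×0.633 = 740.61 kg/min.
After stage 1: water left = (1−0.604)×740.61 = 293.28; stream total = 722.67 kg/min.
After stage 2: water left = (1−0.393)×293.28 = 178.02; final concentrate = 607.41 kg/min.
lactose fraction = 429.39/607.41 = 0.7069.

0.7069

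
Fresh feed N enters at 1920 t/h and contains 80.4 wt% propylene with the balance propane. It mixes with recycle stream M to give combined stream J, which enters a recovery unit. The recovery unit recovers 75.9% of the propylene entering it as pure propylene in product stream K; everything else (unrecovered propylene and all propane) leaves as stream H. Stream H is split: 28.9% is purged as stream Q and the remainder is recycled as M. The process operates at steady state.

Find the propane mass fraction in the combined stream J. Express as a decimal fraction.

0.411

propane enters only via N and leaves only via the purge: 1920×0.196 = 0.289×(propane in H), and the recovery unit passes all propane, so propane in J = propane in H = 1302.1 t/h.
propylene in J: m_A = 1920×0.804 + (1−0.289)·(1−0.759)·m_A, so m_A = 1543.7/0.8286 = 1862.9 t/h.
J = 1862.9 + 1302.1 = 3165 t/h.
propane fraction in J = 1302.1/3165 = 0.411.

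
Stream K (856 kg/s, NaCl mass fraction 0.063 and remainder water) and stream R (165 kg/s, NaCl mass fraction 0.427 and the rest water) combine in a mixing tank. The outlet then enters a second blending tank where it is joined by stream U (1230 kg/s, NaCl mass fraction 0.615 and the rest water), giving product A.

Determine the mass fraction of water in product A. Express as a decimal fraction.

0.609

Overall, product flow = 2251 kg/s.
water in = 856×0.937 + 165×0.573 + 1230×0.385 = 1370.2 kg/s.
water fraction in A = 0.609.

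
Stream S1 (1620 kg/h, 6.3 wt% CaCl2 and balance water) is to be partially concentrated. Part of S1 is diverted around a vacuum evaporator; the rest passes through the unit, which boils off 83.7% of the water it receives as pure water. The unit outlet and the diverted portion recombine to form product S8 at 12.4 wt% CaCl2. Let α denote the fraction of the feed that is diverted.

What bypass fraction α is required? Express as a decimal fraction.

0.373

All 1620×0.063 = 102.06 kg/h of CaCl2 reaches S8, so S8 = 102.06/0.124 = 823.06 kg/h and vapour = 796.94 kg/h.
The evaporator receives (1−α)·1620 of feed at 0.937 water and removes 0.837 of that water:
0.837×0.937×(1−α)×1620 = 796.94
(1−α) = 796.94/1270.5 = 0.6273;  α = 0.3727.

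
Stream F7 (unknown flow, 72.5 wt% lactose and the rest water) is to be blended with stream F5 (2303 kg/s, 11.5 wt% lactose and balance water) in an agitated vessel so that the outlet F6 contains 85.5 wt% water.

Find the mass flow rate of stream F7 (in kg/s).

119.1 kg/s

Let F7 be the unknown flow. Total out = 2303 + F7.
water balance: 2038.2 + 0.275·F7 = 0.855·(2303 + F7)
(0.275 − 0.855)·F7 = 0.855×2303 − 2038.2 = -69.09
F7 = -69.09 / -0.580 = 119.12 kg/s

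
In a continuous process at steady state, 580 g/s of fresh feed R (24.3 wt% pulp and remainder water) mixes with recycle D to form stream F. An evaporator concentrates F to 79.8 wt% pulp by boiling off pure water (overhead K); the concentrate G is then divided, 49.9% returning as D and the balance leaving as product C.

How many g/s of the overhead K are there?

Overall pulp balance (none leaves overhead): pulp in fresh feed = pulp in product, i.e. 580×0.243 = (1−0.499)·G·0.798.
G = 140.94/(0.798×0.501) = 352.53 g/s.
Recycle D = 0.499×352.53 = 175.91 g/s.
Combined feed F = 580 + 175.91 = 755.91 g/s.
Overhead K = F − G = 755.91 − 352.53 = 403.38 g/s.

403.4 g/s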